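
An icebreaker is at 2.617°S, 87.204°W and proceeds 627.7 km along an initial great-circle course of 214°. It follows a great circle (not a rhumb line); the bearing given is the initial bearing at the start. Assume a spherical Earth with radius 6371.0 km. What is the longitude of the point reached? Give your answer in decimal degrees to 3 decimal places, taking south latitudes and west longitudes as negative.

longitude -90.383°

Angular distance δ = d/R = 627.7 / 6371 = 0.098525 rad.
With φ₁ = -2.617° = -0.045675 rad and θ = 214° = 3.735005 rad:
sin φ₂ = sin φ₁ cos δ + cos φ₁ sin δ cos θ = (-0.045659)(0.995150) + (0.998957)(0.098365)(-0.829038) = -0.126901
φ₂ = asin(-0.126901) = -0.127244 rad = -7.291°.
Then Δλ = atan2(-0.054948, 0.989356) = -0.055482 rad, from sin θ sin δ cos φ₁ over cos δ − sin φ₁ sin φ₂.
λ₂ = -87.204° + -3.179° = -90.383°.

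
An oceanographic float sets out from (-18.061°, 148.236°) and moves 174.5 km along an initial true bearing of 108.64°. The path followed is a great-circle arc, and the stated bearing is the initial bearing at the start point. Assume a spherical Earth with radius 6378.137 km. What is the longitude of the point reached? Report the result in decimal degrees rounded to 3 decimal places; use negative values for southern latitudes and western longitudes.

Central angle δ = d/R = 0.027359 rad.
With φ₁ = -18.061° = -0.315224 rad and θ = 108.64° = 1.896126 rad:
Destination latitude: φ₂ = arcsin( sin φ₁ cos δ + cos φ₁ sin δ cos θ ) = arcsin(-0.318226) = -18.556°.
Δλ = atan2( sin θ sin δ cos φ₁ , cos δ − sin φ₁ sin φ₂ ) = atan2(0.024644, 0.900966) = 0.027346 rad = 1.567°.
λ₂ = λ₁ + Δλ = 149.803°.

longitude 149.803°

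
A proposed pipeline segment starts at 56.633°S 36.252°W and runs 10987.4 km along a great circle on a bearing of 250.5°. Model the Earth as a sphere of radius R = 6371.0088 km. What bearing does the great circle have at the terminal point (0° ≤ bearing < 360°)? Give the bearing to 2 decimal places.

final bearing 328.72°

Angular distance δ = d/R = 10987.4 / 6371.0088 = 1.724593 rad.
Converting: φ₁ = -0.988432 rad, θ = 4.372050 rad.
Destination latitude: φ₂ = arcsin( sin φ₁ cos δ + cos φ₁ sin δ cos θ ) = arcsin(-0.053486) = -3.066°.
Then Δλ = atan2(-0.512333, -0.197862) = -1.939347 rad, from sin θ sin δ cos φ₁ over cos δ − sin φ₁ sin φ₂.
λ₂ = -36.252° + -111.116° = -147.368°.
The forward bearing on arrival equals the back-azimuth from the destination plus 180°.
Back-azimuth from P₂ (-3.07°, -147.37°) to P₁ (-56.63°, -36.25°), with Δλ' = λ₁ − λ₂ = 111.12°: atan2( sin Δλ' cos φ₁ , cos φ₂ sin φ₁ − sin φ₂ cos φ₁ cos Δλ' ) = 148.72°.
Final bearing = (148.72° + 180°) mod 360° = 328.72°.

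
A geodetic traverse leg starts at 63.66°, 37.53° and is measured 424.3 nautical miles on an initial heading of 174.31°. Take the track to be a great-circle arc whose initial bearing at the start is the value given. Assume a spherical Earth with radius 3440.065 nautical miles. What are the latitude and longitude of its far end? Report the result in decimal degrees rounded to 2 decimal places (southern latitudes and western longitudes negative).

latitude 56.62°, longitude 38.80°

The arc subtends δ = 424.3/3440.065 = 0.123341 rad at the centre.
Converting: φ₁ = 1.111077 rad, θ = 3.042283 rad.
Destination latitude: φ₂ = arcsin( sin φ₁ cos δ + cos φ₁ sin δ cos θ ) = arcsin(0.835051) = 56.62°.
For the longitude increment, Δλ = atan2( sin θ sin δ cos φ₁, cos δ − sin φ₁ sin φ₂ ) = atan2(0.005412, 0.244050) = 1.27°.
Hence λ₂ = 37.53° + 1.27° = 38.80°.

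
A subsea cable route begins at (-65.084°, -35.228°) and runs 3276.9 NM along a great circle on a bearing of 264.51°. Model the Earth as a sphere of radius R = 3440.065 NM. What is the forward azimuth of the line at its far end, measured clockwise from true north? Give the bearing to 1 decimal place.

final bearing 329.6°

The arc subtends δ = 3276.9/3440.065 = 0.952569 rad at the centre.
Start latitude φ₁ = -1.135930 rad; initial bearing θ = 4.616570 rad.
Applying the spherical law of cosines for sides, sin φ₂ = sin φ₁ cos δ + cos φ₁ sin δ cos θ = -0.558492, so φ₂ = -33.952°.
Then Δλ = atan2(-0.341737, 0.073080) = -1.360120 rad, from sin θ sin δ cos φ₁ over cos δ − sin φ₁ sin φ₂.
Hence λ₂ = -35.228° + -77.929° = -113.157°.
The forward bearing on arrival equals the back-azimuth from the destination plus 180°.
Back-azimuth from P₂ (-34.0°, -113.2°) to P₁ (-65.1°, -35.2°), with Δλ' = λ₁ − λ₂ = 77.9°: atan2( sin Δλ' cos φ₁ , cos φ₂ sin φ₁ − sin φ₂ cos φ₁ cos Δλ' ) = 149.6°.
Final bearing = (149.6° + 180°) mod 360° = 329.6°.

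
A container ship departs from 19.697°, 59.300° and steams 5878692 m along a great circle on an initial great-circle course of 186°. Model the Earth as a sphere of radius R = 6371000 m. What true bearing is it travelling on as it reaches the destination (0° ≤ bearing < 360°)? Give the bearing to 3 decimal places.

The arc subtends δ = 5878692/6371000 = 0.922727 rad at the centre.
Start latitude φ₁ = 0.343778 rad; initial bearing θ = 3.246312 rad.
Destination latitude: φ₂ = arcsin( sin φ₁ cos δ + cos φ₁ sin δ cos θ ) = arcsin(-0.543033) = -32.890°.
For the longitude increment, Δλ = atan2( sin θ sin δ cos φ₁, cos δ − sin φ₁ sin φ₂ ) = atan2(-0.078459, 0.786676) = -5.696°.
Hence λ₂ = 59.300° + -5.696° = 53.604°.
The forward bearing on arrival equals the back-azimuth from the destination plus 180°.
Back-azimuth from P₂ (-32.890°, 53.604°) to P₁ (19.697°, 59.300°), with Δλ' = λ₁ − λ₂ = 5.696°: atan2( sin Δλ' cos φ₁ , cos φ₂ sin φ₁ − sin φ₂ cos φ₁ cos Δλ' ) = 6.730°.
Final bearing = (6.730° + 180°) mod 360° = 186.730°.

final bearing 186.730°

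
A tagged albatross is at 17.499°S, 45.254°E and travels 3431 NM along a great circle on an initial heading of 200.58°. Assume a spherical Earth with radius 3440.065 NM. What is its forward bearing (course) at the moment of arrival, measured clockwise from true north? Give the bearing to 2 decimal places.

final bearing 235.34°

Angular distance δ = d/R = 3431 / 3440.065 = 0.997365 rad.
With φ₁ = -17.499° = -0.305415 rad and θ = 200.58° = 3.500781 rad:
Destination latitude: φ₂ = arcsin( sin φ₁ cos δ + cos φ₁ sin δ cos θ ) = arcsin(-0.913169) = -65.947°.
Then Δλ = atan2(-0.281623, 0.267938) = -0.810295 rad, from sin θ sin δ cos φ₁ over cos δ − sin φ₁ sin φ₂.
λ₂ = 45.254° + -46.426° = -1.172°.
The forward bearing on arrival equals the back-azimuth from the destination plus 180°.
Back-azimuth from P₂ (-65.95°, -1.17°) to P₁ (-17.50°, 45.25°), with Δλ' = λ₁ − λ₂ = 46.43°: atan2( sin Δλ' cos φ₁ , cos φ₂ sin φ₁ − sin φ₂ cos φ₁ cos Δλ' ) = 55.34°.
Final bearing = (55.34° + 180°) mod 360° = 235.34°.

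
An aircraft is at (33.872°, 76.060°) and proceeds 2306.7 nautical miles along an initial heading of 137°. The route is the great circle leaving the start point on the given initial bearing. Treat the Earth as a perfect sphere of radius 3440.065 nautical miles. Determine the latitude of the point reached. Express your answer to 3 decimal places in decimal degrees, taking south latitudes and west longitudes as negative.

latitude 3.401°

δ = 2306.7/3440.065 = 0.670540 rad (38.4191°).
Converting: φ₁ = 0.591178 rad, θ = 2.391101 rad.
Destination latitude: φ₂ = arcsin( sin φ₁ cos δ + cos φ₁ sin δ cos θ ) = arcsin(0.059329) = 3.401°.
Δλ = atan2( sin θ sin δ cos φ₁ , cos δ − sin φ₁ sin φ₂ ) = atan2(0.351875, 0.750420) = 0.438462 rad = 25.122°.
Hence λ₂ = 76.060° + 25.122° = 101.182°.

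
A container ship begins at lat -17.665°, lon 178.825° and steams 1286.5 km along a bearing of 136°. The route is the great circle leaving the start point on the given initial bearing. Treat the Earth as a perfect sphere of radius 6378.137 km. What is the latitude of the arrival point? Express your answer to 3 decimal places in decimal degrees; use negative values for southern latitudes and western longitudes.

latitude -25.761°

δ = 1286.5/6378.137 = 0.201705 rad (11.5568°).
Converting: φ₁ = -0.308312 rad, θ = 2.373648 rad.
Destination latitude: φ₂ = arcsin( sin φ₁ cos δ + cos φ₁ sin δ cos θ ) = arcsin(-0.434616) = -25.761°.
For the longitude increment, Δλ = atan2( sin θ sin δ cos φ₁, cos δ − sin φ₁ sin φ₂ ) = atan2(0.132605, 0.847842) = 8.889°.
λ₂ = 178.825° + 8.889° = 187.714°, normalized to (−180°, 180°] → -172.286°.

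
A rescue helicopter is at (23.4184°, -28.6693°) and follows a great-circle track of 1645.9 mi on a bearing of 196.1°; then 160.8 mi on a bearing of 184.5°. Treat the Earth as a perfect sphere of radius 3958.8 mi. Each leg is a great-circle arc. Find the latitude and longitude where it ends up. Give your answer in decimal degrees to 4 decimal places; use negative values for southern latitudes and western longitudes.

Apply the spherical direct solution leg by leg, carrying full precision between legs.
Leg 1: from (23.4184°, -28.6693°), δ = 1645.9/3958.8 = 0.415757 rad, θ = 196.1° → φ = 0.4301°, λ = -35.1003°.
Leg 2: from (0.4301°, -35.1003°), δ = 160.8/3958.8 = 0.040618 rad, θ = 184.5° → φ = -1.8900°, λ = -35.2829°.

latitude -1.8900°, longitude -35.2829°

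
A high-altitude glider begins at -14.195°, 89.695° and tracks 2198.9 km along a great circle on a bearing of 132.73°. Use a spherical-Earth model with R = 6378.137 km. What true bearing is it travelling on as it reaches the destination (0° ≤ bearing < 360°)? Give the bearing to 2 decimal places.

final bearing 126.98°

The arc subtends δ = 2198.9/6378.137 = 0.344756 rad at the centre.
Start latitude φ₁ = -0.247749 rad; initial bearing θ = 2.316576 rad.
Destination latitude: φ₂ = arcsin( sin φ₁ cos δ + cos φ₁ sin δ cos θ ) = arcsin(-0.453117) = -26.944°.
For the longitude increment, Δλ = atan2( sin θ sin δ cos φ₁, cos δ − sin φ₁ sin φ₂ ) = atan2(0.240677, 0.830043) = 16.170°.
λ₂ = 89.695° + 16.170° = 105.865°.
The forward bearing on arrival equals the back-azimuth from the destination plus 180°.
Back-azimuth from P₂ (-26.94°, 105.86°) to P₁ (-14.20°, 89.69°), with Δλ' = λ₁ − λ₂ = -16.17°: atan2( sin Δλ' cos φ₁ , cos φ₂ sin φ₁ − sin φ₂ cos φ₁ cos Δλ' ) = 306.98°.
Final bearing = (306.98° + 180°) mod 360° = 126.98°.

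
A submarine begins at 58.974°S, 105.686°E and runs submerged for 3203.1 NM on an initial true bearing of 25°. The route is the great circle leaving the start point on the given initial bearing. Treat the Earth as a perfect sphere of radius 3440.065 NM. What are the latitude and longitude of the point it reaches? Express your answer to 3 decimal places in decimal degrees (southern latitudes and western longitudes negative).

Angular distance δ = d/R = 3203.1 / 3440.065 = 0.931116 rad.
Start latitude φ₁ = -1.029290 rad; initial bearing θ = 0.436332 rad.
sin φ₂ = sin φ₁ cos δ + cos φ₁ sin δ cos θ = (-0.856933)(0.596939) + (0.515427)(0.802287)(0.906308) = -0.136760
φ₂ = asin(-0.136760) = -0.137190 rad = -7.860°.
Then Δλ = atan2(0.174761, 0.479744) = 0.349339 rad, from sin θ sin δ cos φ₁ over cos δ − sin φ₁ sin φ₂.
λ₂ = 105.686° + 20.016° = 125.702°.

latitude -7.860°, longitude 125.702°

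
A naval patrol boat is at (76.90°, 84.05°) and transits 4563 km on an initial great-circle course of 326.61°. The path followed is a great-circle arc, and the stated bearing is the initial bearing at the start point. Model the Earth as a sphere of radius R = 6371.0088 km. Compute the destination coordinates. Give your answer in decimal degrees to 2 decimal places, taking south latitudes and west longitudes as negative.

The arc subtends δ = 4563/6371.0088 = 0.716213 rad at the centre.
Converting: φ₁ = 1.342158 rad, θ = 5.700420 rad.
Applying the spherical law of cosines for sides, sin φ₂ = sin φ₁ cos δ + cos φ₁ sin δ cos θ = 0.858911, so φ₂ = 59.19°.
Δλ = atan2( sin θ sin δ cos φ₁ , cos δ − sin φ₁ sin φ₂ ) = atan2(-0.081892, -0.082261) = -2.358441 rad = -135.13°.
λ₂ = 84.05° + -135.13° = -51.08°.

latitude 59.19°, longitude -51.08°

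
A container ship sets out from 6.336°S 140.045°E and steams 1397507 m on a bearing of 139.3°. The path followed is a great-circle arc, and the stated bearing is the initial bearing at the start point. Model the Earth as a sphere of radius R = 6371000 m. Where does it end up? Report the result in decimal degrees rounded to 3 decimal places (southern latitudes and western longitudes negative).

latitude -15.764°, longitude 148.524°

Central angle δ = d/R = 0.219354 rad.
With φ₁ = -6.336° = -0.110584 rad and θ = 139.3° = 2.431244 rad:
sin φ₂ = sin φ₁ cos δ + cos φ₁ sin δ cos θ = (-0.110359)(0.976038) + (0.993892)(0.217600)(-0.758134) = -0.271676
φ₂ = asin(-0.271676) = -0.275135 rad = -15.764°.
Δλ = atan2( sin θ sin δ cos φ₁ , cos δ − sin φ₁ sin φ₂ ) = atan2(0.141030, 0.946056) = 0.147981 rad = 8.479°.
λ₂ = λ₁ + Δλ = 148.524°.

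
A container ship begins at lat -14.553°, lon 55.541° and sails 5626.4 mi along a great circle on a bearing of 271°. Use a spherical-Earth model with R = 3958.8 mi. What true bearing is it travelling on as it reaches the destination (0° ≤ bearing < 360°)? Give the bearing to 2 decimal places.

Central angle δ = d/R = 1.421239 rad.
With φ₁ = -14.553° = -0.253998 rad and θ = 271° = 4.729842 rad:
Destination latitude: φ₂ = arcsin( sin φ₁ cos δ + cos φ₁ sin δ cos θ ) = arcsin(-0.020736) = -1.188°.
For the longitude increment, Δλ = atan2( sin θ sin δ cos φ₁, cos δ − sin φ₁ sin φ₂ ) = atan2(-0.956965, 0.143790) = -81.455°.
Hence λ₂ = 55.541° + -81.455° = -25.914°.
The forward bearing on arrival equals the back-azimuth from the destination plus 180°.
Back-azimuth from P₂ (-1.19°, -25.91°) to P₁ (-14.55°, 55.54°), with Δλ' = λ₁ − λ₂ = 81.45°: atan2( sin Δλ' cos φ₁ , cos φ₂ sin φ₁ − sin φ₂ cos φ₁ cos Δλ' ) = 104.54°.
Final bearing = (104.54° + 180°) mod 360° = 284.54°.

final bearing 284.54°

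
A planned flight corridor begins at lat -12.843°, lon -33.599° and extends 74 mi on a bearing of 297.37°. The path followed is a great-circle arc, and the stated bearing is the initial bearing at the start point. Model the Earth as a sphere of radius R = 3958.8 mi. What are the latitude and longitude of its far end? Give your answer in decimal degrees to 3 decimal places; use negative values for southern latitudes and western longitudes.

Angular distance δ = d/R = 74 / 3958.8 = 0.018693 rad.
Start latitude φ₁ = -0.224153 rad; initial bearing θ = 5.190086 rad.
sin φ₂ = sin φ₁ cos δ + cos φ₁ sin δ cos θ = (-0.222280)(0.999825) + (0.974983)(0.018691)(0.459735) = -0.213863
φ₂ = asin(-0.213863) = -0.215528 rad = -12.349°.
For the longitude increment, Δλ = atan2( sin θ sin δ cos φ₁, cos δ − sin φ₁ sin φ₂ ) = atan2(-0.016184, 0.952288) = -0.974°.
λ₂ = λ₁ + Δλ = -34.573°.

latitude -12.349°, longitude -34.573°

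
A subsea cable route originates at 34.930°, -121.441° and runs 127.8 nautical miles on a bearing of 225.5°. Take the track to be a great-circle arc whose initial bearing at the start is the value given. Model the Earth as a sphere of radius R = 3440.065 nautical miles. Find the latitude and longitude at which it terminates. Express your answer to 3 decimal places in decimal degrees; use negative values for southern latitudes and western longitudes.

latitude 33.424°, longitude -123.260°

Central angle δ = d/R = 0.037150 rad.
Start latitude φ₁ = 0.609644 rad; initial bearing θ = 3.935717 rad.
sin φ₂ = sin φ₁ cos δ + cos φ₁ sin δ cos θ = (0.572575)(0.999310) + (0.819852)(0.037142)(-0.700909) = 0.550837
φ₂ = asin(0.550837) = 0.583367 rad = 33.424°.
Δλ = atan2( sin θ sin δ cos φ₁ , cos δ − sin φ₁ sin φ₂ ) = atan2(-0.021719, 0.683914) = -0.031746 rad = -1.819°.
λ₂ = -121.441° + -1.819° = -123.260°.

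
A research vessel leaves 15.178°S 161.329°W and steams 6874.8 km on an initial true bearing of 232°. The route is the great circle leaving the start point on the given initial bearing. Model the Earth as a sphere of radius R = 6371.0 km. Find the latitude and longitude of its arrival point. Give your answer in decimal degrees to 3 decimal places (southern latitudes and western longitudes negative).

latitude -40.346°, longitude 132.966°

δ = 6874.8/6371 = 1.079077 rad (61.8266°).
Converting: φ₁ = -0.264906 rad, θ = 4.049164 rad.
Applying the spherical law of cosines for sides, sin φ₂ = sin φ₁ cos δ + cos φ₁ sin δ cos θ = -0.647403, so φ₂ = -40.346°.
Δλ = atan2( sin θ sin δ cos φ₁ , cos δ − sin φ₁ sin φ₂ ) = atan2(-0.670418, 0.302640) = -1.146762 rad = -65.705°.
λ₂ = -161.329° + -65.705° = -227.034°, normalized to (−180°, 180°] → 132.966°.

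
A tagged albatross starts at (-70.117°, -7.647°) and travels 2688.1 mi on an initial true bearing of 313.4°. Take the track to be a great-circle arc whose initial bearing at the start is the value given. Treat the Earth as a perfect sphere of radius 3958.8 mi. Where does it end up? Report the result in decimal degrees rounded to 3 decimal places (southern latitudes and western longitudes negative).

The arc subtends δ = 2688.1/3958.8 = 0.679019 rad at the centre.
With φ₁ = -70.117° = -1.223773 rad and θ = 313.4° = 5.469862 rad:
Destination latitude: φ₂ = arcsin( sin φ₁ cos δ + cos φ₁ sin δ cos θ ) = arcsin(-0.585043) = -35.806°.
Δλ = atan2( sin θ sin δ cos φ₁ , cos δ − sin φ₁ sin φ₂ ) = atan2(-0.155191, 0.228021) = -0.597588 rad = -34.239°.
λ₂ = -7.647° + -34.239° = -41.886°.

latitude -35.806°, longitude -41.886°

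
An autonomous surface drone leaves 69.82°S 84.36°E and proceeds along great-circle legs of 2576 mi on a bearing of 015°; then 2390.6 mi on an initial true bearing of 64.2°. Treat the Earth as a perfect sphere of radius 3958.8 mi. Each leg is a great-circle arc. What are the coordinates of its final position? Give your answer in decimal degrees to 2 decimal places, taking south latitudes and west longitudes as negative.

Apply the spherical direct solution leg by leg, carrying full precision between legs.
Leg 1: from (-69.82°, 84.36°), δ = 2576/3958.8 = 0.650702 rad, θ = 15° → φ = -33.02°, λ = 95.14°.
Leg 2: from (-33.02°, 95.14°), δ = 2390.6/3958.8 = 0.603870 rad, θ = 64.2° → φ = -13.97°, λ = 126.93°.

latitude -13.97°, longitude 126.93°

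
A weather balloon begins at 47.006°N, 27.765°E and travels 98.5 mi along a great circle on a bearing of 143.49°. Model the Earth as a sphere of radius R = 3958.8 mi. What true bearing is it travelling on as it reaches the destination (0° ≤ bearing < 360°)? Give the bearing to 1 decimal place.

final bearing 144.4°

δ = 98.5/3958.8 = 0.024881 rad (1.4256°).
Converting: φ₁ = 0.820409 rad, θ = 2.504373 rad.
Destination latitude: φ₂ = arcsin( sin φ₁ cos δ + cos φ₁ sin δ cos θ ) = arcsin(0.717563) = 45.854°.
For the longitude increment, Δλ = atan2( sin θ sin δ cos φ₁, cos δ − sin φ₁ sin φ₂ ) = atan2(0.010094, 0.474847) = 1.218°.
λ₂ = 27.765° + 1.218° = 28.983°.
The forward bearing on arrival equals the back-azimuth from the destination plus 180°.
Back-azimuth from P₂ (45.9°, 29.0°) to P₁ (47.0°, 27.8°), with Δλ' = λ₁ − λ₂ = -1.2°: atan2( sin Δλ' cos φ₁ , cos φ₂ sin φ₁ − sin φ₂ cos φ₁ cos Δλ' ) = 324.4°.
Final bearing = (324.4° + 180°) mod 360° = 144.4°.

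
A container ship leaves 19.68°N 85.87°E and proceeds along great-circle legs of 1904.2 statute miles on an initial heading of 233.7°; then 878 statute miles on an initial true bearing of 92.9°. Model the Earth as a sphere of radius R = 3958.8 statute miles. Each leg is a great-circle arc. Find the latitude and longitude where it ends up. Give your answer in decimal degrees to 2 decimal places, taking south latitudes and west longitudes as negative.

latitude 1.63°, longitude 76.65°

Apply the spherical direct solution leg by leg, carrying full precision between legs.
Leg 1: from (19.68°, 85.87°), δ = 1904.2/3958.8 = 0.481004 rad, θ = 233.7° → φ = 2.33°, λ = 63.96°.
Leg 2: from (2.33°, 63.96°), δ = 878/3958.8 = 0.221784 rad, θ = 92.9° → φ = 1.63°, λ = 76.65°.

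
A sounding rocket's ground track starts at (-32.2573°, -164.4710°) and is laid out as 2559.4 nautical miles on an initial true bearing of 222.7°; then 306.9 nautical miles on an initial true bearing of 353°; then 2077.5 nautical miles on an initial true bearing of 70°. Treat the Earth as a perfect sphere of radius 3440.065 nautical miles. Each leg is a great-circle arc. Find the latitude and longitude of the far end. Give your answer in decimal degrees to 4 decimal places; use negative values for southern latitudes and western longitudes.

Apply the spherical direct solution leg by leg, carrying full precision between legs.
Leg 1: from (-32.2573°, -164.4710°), δ = 2559.4/3440.065 = 0.743998 rad, θ = 222.7° → φ = -54.4480°, λ = 143.3540°.
Leg 2: from (-54.4480°, 143.3540°), δ = 306.9/3440.065 = 0.089213 rad, θ = 353° → φ = -49.3704°, λ = 142.3986°.
Leg 3: from (-49.3704°, 142.3986°), δ = 2077.5/3440.065 = 0.603913 rad, θ = 70° → φ = -29.8826°, λ = -179.6171°.

latitude -29.8826°, longitude -179.6171°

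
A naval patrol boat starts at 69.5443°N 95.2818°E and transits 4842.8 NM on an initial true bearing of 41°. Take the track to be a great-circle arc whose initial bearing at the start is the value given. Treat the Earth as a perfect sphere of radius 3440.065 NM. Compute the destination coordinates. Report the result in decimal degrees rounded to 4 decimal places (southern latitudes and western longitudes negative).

latitude 24.3517°, longitude -130.0002°

δ = 4842.8/3440.065 = 1.407764 rad (80.6589°).
Start latitude φ₁ = 1.213777 rad; initial bearing θ = 0.715585 rad.
sin φ₂ = sin φ₁ cos δ + cos φ₁ sin δ cos θ = (0.936943)(0.162311) + (0.349483)(0.986740)(0.754710) = 0.412337
φ₂ = asin(0.412337) = 0.425018 rad = 24.3517°.
Δλ = atan2( sin θ sin δ cos φ₁ , cos δ − sin φ₁ sin φ₂ ) = atan2(0.226241, -0.224025) = 2.351273 rad = 134.7180°.
λ₂ = 95.2818° + 134.7180° = 229.9998°, normalized to (−180°, 180°] → -130.0002°.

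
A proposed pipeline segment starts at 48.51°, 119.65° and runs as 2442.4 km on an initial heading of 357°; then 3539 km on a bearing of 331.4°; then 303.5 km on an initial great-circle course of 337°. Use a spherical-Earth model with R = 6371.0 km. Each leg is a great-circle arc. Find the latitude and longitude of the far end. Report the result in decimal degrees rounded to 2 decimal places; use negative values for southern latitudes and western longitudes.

Apply the spherical direct solution leg by leg, carrying full precision between legs.
Leg 1: from (48.51°, 119.65°), δ = 2442.4/6371 = 0.383362 rad, θ = 357° → φ = 70.42°, λ = 116.30°.
Leg 2: from (70.42°, 116.30°), δ = 3539/6371 = 0.555486 rad, θ = 331.4° → φ = 72.88°, λ = -4.66°.
Leg 3: from (72.88°, -4.66°), δ = 303.5/6371 = 0.047638 rad, θ = 337° → φ = 75.35°, λ = -8.88°.

latitude 75.35°, longitude -8.88°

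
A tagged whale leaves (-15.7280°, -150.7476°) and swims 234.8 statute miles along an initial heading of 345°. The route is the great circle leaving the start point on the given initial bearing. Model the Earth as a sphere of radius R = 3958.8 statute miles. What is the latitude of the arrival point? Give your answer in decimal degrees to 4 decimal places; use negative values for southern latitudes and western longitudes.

δ = 234.8/3958.8 = 0.059311 rad (3.3983°).
Converting: φ₁ = -0.274505 rad, θ = 6.021386 rad.
Applying the spherical law of cosines for sides, sin φ₂ = sin φ₁ cos δ + cos φ₁ sin δ cos θ = -0.215482, so φ₂ = -12.4438°.
Then Δλ = atan2(-0.014767, 0.939831) = -0.015712 rad, from sin θ sin δ cos φ₁ over cos δ − sin φ₁ sin φ₂.
λ₂ = λ₁ + Δλ = -151.6478°.

latitude -12.4438°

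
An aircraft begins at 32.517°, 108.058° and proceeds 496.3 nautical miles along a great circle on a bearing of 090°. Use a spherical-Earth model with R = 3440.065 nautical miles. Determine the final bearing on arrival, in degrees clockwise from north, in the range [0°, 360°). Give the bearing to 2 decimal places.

Central angle δ = d/R = 0.144271 rad.
Converting: φ₁ = 0.567529 rad, θ = 1.570796 rad.
sin φ₂ = sin φ₁ cos δ + cos φ₁ sin δ cos θ = (0.537550)(0.989611) + (0.843232)(0.143771)(0.000000) = 0.531965
φ₂ = asin(0.531965) = 0.560920 rad = 32.138°.
For the longitude increment, Δλ = atan2( sin θ sin δ cos φ₁, cos δ − sin φ₁ sin φ₂ ) = atan2(0.121232, 0.703653) = 9.775°.
λ₂ = λ₁ + Δλ = 117.833°.
The forward bearing on arrival equals the back-azimuth from the destination plus 180°.
Back-azimuth from P₂ (32.14°, 117.83°) to P₁ (32.52°, 108.06°), with Δλ' = λ₁ − λ₂ = -9.78°: atan2( sin Δλ' cos φ₁ , cos φ₂ sin φ₁ − sin φ₂ cos φ₁ cos Δλ' ) = 275.24°.
Final bearing = (275.24° + 180°) mod 360° = 95.24°.

final bearing 95.24°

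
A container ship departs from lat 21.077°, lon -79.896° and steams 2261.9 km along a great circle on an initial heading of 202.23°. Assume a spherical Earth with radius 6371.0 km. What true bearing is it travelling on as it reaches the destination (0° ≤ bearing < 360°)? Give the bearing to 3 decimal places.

Angular distance δ = d/R = 2261.9 / 6371 = 0.355031 rad.
With φ₁ = 21.077° = 0.367863 rad and θ = 202.23° = 3.529579 rad:
sin φ₂ = sin φ₁ cos δ + cos φ₁ sin δ cos θ = (0.359622)(0.937636) + (0.933098)(0.347619)(-0.925673) = 0.036941
φ₂ = asin(0.036941) = 0.036950 rad = 2.117°.
Then Δλ = atan2(-0.122715, 0.924351) = -0.131986 rad, from sin θ sin δ cos φ₁ over cos δ − sin φ₁ sin φ₂.
λ₂ = λ₁ + Δλ = -87.458°.
The forward bearing on arrival equals the back-azimuth from the destination plus 180°.
Back-azimuth from P₂ (2.117°, -87.458°) to P₁ (21.077°, -79.896°), with Δλ' = λ₁ − λ₂ = 7.562°: atan2( sin Δλ' cos φ₁ , cos φ₂ sin φ₁ − sin φ₂ cos φ₁ cos Δλ' ) = 20.687°.
Final bearing = (20.687° + 180°) mod 360° = 200.687°.

final bearing 200.687°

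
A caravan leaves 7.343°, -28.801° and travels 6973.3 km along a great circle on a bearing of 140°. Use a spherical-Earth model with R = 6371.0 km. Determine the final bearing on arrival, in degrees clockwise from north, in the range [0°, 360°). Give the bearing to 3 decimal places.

final bearing 125.925°

Angular distance δ = d/R = 6973.3 / 6371 = 1.094538 rad.
With φ₁ = 7.343° = 0.128160 rad and θ = 140° = 2.443461 rad:
sin φ₂ = sin φ₁ cos δ + cos φ₁ sin δ cos θ = (0.127809)(0.458457) + (0.991799)(0.888716)(-0.766044) = -0.616618
φ₂ = asin(-0.616618) = -0.664439 rad = -38.070°.
Then Δλ = atan2(0.566571, 0.537267) = 0.811940 rad, from sin θ sin δ cos φ₁ over cos δ − sin φ₁ sin φ₂.
Hence λ₂ = -28.801° + 46.521° = 17.720°.
The forward bearing on arrival equals the back-azimuth from the destination plus 180°.
Back-azimuth from P₂ (-38.070°, 17.720°) to P₁ (7.343°, -28.801°), with Δλ' = λ₁ − λ₂ = -46.521°: atan2( sin Δλ' cos φ₁ , cos φ₂ sin φ₁ − sin φ₂ cos φ₁ cos Δλ' ) = 305.925°.
Final bearing = (305.925° + 180°) mod 360° = 125.925°.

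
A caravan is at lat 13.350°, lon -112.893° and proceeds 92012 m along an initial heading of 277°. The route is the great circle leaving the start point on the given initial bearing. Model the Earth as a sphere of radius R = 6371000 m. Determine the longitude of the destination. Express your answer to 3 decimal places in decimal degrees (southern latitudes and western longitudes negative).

δ = 92012/6371000 = 0.014442 rad (0.8275°).
Converting: φ₁ = 0.233001 rad, θ = 4.834562 rad.
Applying the spherical law of cosines for sides, sin φ₂ = sin φ₁ cos δ + cos φ₁ sin δ cos θ = 0.232587, so φ₂ = 13.449°.
For the longitude increment, Δλ = atan2( sin θ sin δ cos φ₁, cos δ − sin φ₁ sin φ₂ ) = atan2(-0.013947, 0.946192) = -0.844°.
Hence λ₂ = -112.893° + -0.844° = -113.737°.

longitude -113.737°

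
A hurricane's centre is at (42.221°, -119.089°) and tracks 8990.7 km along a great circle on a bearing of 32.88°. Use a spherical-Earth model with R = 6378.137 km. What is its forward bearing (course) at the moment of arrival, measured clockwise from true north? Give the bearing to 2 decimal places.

The arc subtends δ = 8990.7/6378.137 = 1.409612 rad at the centre.
Converting: φ₁ = 0.736895 rad, θ = 0.573864 rad.
sin φ₂ = sin φ₁ cos δ + cos φ₁ sin δ cos θ = (0.671992)(0.160487) + (0.740558)(0.987038)(0.839809) = 0.721712
φ₂ = asin(0.721712) = 0.806273 rad = 46.196°.
Then Δλ = atan2(0.396824, -0.324498) = 2.256260 rad, from sin θ sin δ cos φ₁ over cos δ − sin φ₁ sin φ₂.
λ₂ = λ₁ + Δλ = 10.185°.
The forward bearing on arrival equals the back-azimuth from the destination plus 180°.
Back-azimuth from P₂ (46.20°, 10.19°) to P₁ (42.22°, -119.09°), with Δλ' = λ₁ − λ₂ = -129.27°: atan2( sin Δλ' cos φ₁ , cos φ₂ sin φ₁ − sin φ₂ cos φ₁ cos Δλ' ) = 324.49°.
Final bearing = (324.49° + 180°) mod 360° = 144.49°.

final bearing 144.49°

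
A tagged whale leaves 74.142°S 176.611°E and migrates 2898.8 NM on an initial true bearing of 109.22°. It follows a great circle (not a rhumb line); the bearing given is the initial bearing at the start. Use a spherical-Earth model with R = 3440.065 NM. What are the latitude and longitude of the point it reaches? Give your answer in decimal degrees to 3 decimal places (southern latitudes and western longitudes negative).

Angular distance δ = d/R = 2898.8 / 3440.065 = 0.842658 rad.
Converting: φ₁ = -1.294022 rad, θ = 1.906249 rad.
Applying the spherical law of cosines for sides, sin φ₂ = sin φ₁ cos δ + cos φ₁ sin δ cos θ = -0.707297, so φ₂ = -45.015°.
Δλ = atan2( sin θ sin δ cos φ₁ , cos δ − sin φ₁ sin φ₂ ) = atan2(0.192593, -0.014898) = 1.647997 rad = 94.423°.
λ₂ = 176.611° + 94.423° = 271.034°, normalized to (−180°, 180°] → -88.966°.

latitude -45.015°, longitude -88.966°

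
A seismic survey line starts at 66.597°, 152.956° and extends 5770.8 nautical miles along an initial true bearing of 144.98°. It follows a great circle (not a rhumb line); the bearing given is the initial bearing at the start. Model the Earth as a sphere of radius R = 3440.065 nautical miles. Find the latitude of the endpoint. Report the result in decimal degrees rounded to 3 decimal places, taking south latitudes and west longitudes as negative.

latitude -24.910°

Angular distance δ = d/R = 5770.8 / 3440.065 = 1.677526 rad.
Converting: φ₁ = 1.162337 rad, θ = 2.530378 rad.
Destination latitude: φ₂ = arcsin( sin φ₁ cos δ + cos φ₁ sin δ cos θ ) = arcsin(-0.421197) = -24.910°.
Δλ = atan2( sin θ sin δ cos φ₁ , cos δ − sin φ₁ sin φ₂ ) = atan2(0.226639, 0.280019) = 0.680427 rad = 38.986°.
λ₂ = 152.956° + 38.986° = 191.942°, normalized to (−180°, 180°] → -168.058°.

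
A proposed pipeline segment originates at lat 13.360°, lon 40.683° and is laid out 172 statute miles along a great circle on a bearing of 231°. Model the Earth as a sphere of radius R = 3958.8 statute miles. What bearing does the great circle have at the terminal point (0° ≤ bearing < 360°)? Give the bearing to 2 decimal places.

final bearing 230.57°

Angular distance δ = d/R = 172 / 3958.8 = 0.043448 rad.
Start latitude φ₁ = 0.233176 rad; initial bearing θ = 4.031711 rad.
Destination latitude: φ₂ = arcsin( sin φ₁ cos δ + cos φ₁ sin δ cos θ ) = arcsin(0.204257) = 11.786°.
Δλ = atan2( sin θ sin δ cos φ₁ , cos δ − sin φ₁ sin φ₂ ) = atan2(-0.032841, 0.951859) = -0.034488 rad = -1.976°.
Hence λ₂ = 40.683° + -1.976° = 38.707°.
The forward bearing on arrival equals the back-azimuth from the destination plus 180°.
Back-azimuth from P₂ (11.79°, 38.71°) to P₁ (13.36°, 40.68°), with Δλ' = λ₁ − λ₂ = 1.98°: atan2( sin Δλ' cos φ₁ , cos φ₂ sin φ₁ − sin φ₂ cos φ₁ cos Δλ' ) = 50.57°.
Final bearing = (50.57° + 180°) mod 360° = 230.57°.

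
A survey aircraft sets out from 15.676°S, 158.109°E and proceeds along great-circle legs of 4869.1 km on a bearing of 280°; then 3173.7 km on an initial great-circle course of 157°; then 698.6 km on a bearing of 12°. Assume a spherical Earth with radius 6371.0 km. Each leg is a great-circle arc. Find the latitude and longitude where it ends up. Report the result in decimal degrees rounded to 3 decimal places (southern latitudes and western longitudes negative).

latitude -24.387°, longitude 128.930°

Apply the spherical direct solution leg by leg, carrying full precision between legs.
Leg 1: from (-15.676°, 158.109°), δ = 4869.1/6371 = 0.764260 rad, θ = 280° → φ = -4.552°, λ = 114.980°.
Leg 2: from (-4.552°, 114.980°), δ = 3173.7/6371 = 0.498148 rad, θ = 157° → φ = -30.540°, λ = 127.499°.
Leg 3: from (-30.540°, 127.499°), δ = 698.6/6371 = 0.109653 rad, θ = 12° → φ = -24.387°, λ = 128.930°.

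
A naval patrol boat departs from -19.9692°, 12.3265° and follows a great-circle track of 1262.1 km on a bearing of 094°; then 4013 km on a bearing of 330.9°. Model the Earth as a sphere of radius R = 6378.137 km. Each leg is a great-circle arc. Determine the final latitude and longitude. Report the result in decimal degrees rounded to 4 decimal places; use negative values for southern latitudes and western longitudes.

latitude 11.5930°, longitude 7.4126°

Apply the spherical direct solution leg by leg, carrying full precision between legs.
Leg 1: from (-19.9692°, 12.3265°), δ = 1262.1/6378.137 = 0.197879 rad, θ = 94° → φ = -20.3491°, λ = 24.3999°.
Leg 2: from (-20.3491°, 24.3999°), δ = 4013/6378.137 = 0.629181 rad, θ = 330.9° → φ = 11.5930°, λ = 7.4126°.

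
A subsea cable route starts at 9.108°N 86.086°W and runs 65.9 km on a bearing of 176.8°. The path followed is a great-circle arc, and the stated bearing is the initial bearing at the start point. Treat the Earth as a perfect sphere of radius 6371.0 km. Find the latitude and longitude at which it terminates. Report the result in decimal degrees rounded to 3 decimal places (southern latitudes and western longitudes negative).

latitude 8.516°, longitude -86.053°

δ = 65.9/6371 = 0.010344 rad (0.5927°).
With φ₁ = 9.108° = 0.158965 rad and θ = 176.8° = 3.085742 rad:
Destination latitude: φ₂ = arcsin( sin φ₁ cos δ + cos φ₁ sin δ cos θ ) = arcsin(0.148090) = 8.516°.
For the longitude increment, Δλ = atan2( sin θ sin δ cos φ₁, cos δ − sin φ₁ sin φ₂ ) = atan2(0.000570, 0.976504) = 0.033°.
Hence λ₂ = -86.086° + 0.033° = -86.053°.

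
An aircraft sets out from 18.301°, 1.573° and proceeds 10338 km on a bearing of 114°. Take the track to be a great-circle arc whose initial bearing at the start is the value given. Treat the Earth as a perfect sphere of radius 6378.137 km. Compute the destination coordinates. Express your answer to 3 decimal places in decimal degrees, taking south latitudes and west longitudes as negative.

latitude -23.665°, longitude 86.559°

Angular distance δ = d/R = 10338 / 6378.137 = 1.620849 rad.
With φ₁ = 18.301° = 0.319413 rad and θ = 114° = 1.989675 rad:
Destination latitude: φ₂ = arcsin( sin φ₁ cos δ + cos φ₁ sin δ cos θ ) = arcsin(-0.401391) = -23.665°.
Δλ = atan2( sin θ sin δ cos φ₁ , cos δ − sin φ₁ sin φ₂ ) = atan2(0.866252, 0.076008) = 1.483277 rad = 84.986°.
λ₂ = λ₁ + Δλ = 86.559°.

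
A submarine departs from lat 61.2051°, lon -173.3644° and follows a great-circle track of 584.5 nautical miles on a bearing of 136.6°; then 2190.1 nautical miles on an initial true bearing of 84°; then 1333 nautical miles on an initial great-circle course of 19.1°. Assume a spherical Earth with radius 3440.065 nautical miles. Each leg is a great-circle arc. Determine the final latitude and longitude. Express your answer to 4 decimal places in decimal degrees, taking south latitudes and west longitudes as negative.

latitude 63.3378°, longitude -91.9598°

Apply the spherical direct solution leg by leg, carrying full precision between legs.
Leg 1: from (61.2051°, -173.3644°), δ = 584.5/3440.065 = 0.169910 rad, θ = 136.6° → φ = 53.5670°, λ = -162.0828°.
Leg 2: from (53.5670°, -162.0828°), δ = 2190.1/3440.065 = 0.636645 rad, θ = 84° → φ = 43.1446°, λ = -107.9543°.
Leg 3: from (43.1446°, -107.9543°), δ = 1333/3440.065 = 0.387493 rad, θ = 19.1° → φ = 63.3378°, λ = -91.9598°.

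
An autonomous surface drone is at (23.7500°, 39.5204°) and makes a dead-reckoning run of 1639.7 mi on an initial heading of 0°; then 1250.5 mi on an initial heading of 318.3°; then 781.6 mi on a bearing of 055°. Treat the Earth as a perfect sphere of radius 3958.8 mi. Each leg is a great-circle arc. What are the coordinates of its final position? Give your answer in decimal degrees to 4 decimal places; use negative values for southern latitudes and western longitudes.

Apply the spherical direct solution leg by leg, carrying full precision between legs.
Leg 1: from (23.7500°, 39.5204°), δ = 1639.7/3958.8 = 0.414191 rad, θ = 0° → φ = 47.4814°, λ = 39.5204°.
Leg 2: from (47.4814°, 39.5204°), δ = 1250.5/3958.8 = 0.315879 rad, θ = 318.3° → φ = 59.0199°, λ = 15.8500°.
Leg 3: from (59.0199°, 15.8500°), δ = 781.6/3958.8 = 0.197434 rad, θ = 55° → φ = 63.9751°, λ = 37.3322°.

latitude 63.9751°, longitude 37.3322°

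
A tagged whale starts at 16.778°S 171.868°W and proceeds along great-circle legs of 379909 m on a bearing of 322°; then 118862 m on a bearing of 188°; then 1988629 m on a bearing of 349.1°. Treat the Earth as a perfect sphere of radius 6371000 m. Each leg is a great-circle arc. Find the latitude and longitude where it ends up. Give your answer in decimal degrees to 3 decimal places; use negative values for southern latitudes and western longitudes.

latitude 2.444°, longitude -177.522°

Apply the spherical direct solution leg by leg, carrying full precision between legs.
Leg 1: from (-16.778°, -171.868°), δ = 379909/6371000 = 0.059631 rad, θ = 322° → φ = -14.075°, λ = -174.036°.
Leg 2: from (-14.075°, -174.036°), δ = 118862/6371000 = 0.018657 rad, θ = 188° → φ = -15.133°, λ = -174.190°.
Leg 3: from (-15.133°, -174.190°), δ = 1988629/6371000 = 0.312138 rad, θ = 349.1° → φ = 2.444°, λ = -177.522°.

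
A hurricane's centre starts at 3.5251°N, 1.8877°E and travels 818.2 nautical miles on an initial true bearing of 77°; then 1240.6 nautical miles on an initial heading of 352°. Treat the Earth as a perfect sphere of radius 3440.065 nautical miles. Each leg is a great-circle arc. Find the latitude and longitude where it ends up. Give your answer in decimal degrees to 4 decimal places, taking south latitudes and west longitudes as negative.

Apply the spherical direct solution leg by leg, carrying full precision between legs.
Leg 1: from (3.5251°, 1.8877°), δ = 818.2/3440.065 = 0.237844 rad, θ = 77° → φ = 6.4684°, λ = 15.2460°.
Leg 2: from (6.4684°, 15.2460°), δ = 1240.6/3440.065 = 0.360633 rad, θ = 352° → φ = 26.9117°, λ = 12.0889°.

latitude 26.9117°, longitude 12.0889°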